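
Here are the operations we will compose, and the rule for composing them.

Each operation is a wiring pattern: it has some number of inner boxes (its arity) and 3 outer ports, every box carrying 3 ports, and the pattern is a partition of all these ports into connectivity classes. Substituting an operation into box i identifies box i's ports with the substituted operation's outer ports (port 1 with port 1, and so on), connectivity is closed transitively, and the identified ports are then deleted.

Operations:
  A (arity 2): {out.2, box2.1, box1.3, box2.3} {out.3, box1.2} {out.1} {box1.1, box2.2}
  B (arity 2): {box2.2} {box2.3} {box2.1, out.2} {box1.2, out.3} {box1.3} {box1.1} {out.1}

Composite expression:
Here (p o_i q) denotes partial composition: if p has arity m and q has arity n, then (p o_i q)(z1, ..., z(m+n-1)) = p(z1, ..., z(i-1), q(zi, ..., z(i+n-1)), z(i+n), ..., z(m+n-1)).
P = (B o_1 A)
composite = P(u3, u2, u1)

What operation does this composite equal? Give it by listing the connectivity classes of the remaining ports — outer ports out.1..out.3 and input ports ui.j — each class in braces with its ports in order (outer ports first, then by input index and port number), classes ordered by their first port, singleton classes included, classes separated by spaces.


{out.1} {out.2, u1.1} {out.3, u2.1, u2.3, u3.3} {u1.2} {u1.3} {u2.2, u3.1} {u3.2}

Substituting into B glues patterns; closure does the rest.
the subtree at A composes to {out.1} {out.2, u2.1, u2.3, u3.3} {out.3, u3.2} {u2.2, u3.1} on (u3, u2); out.j = own outer ports
the subtree at B composes to {out.1} {out.2, u1.1} {out.3, u2.1, u2.3, u3.3} {u1.2} {u1.3} {u2.2, u3.1} {u3.2} on (u3, u2, u1); out.j = own outer ports


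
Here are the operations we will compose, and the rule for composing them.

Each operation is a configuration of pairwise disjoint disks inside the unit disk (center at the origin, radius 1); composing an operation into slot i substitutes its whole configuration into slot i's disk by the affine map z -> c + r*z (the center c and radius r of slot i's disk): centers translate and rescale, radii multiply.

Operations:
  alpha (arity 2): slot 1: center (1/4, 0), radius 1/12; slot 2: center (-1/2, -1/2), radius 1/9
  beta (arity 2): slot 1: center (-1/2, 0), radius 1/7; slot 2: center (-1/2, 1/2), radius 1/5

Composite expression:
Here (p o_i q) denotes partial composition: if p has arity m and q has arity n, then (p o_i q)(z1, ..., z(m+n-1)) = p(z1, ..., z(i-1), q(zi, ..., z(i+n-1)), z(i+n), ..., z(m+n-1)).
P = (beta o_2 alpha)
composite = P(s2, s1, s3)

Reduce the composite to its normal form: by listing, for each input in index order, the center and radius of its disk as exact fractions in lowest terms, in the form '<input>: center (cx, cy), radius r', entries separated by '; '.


s1: center (-9/20, 1/2), radius 1/60; s2: center (-1/2, 0), radius 1/7; s3: center (-3/5, 2/5), radius 1/45

Affine substitution under beta: radii multiply and s-centers shift.
for s2, the 1-step affine chain lands on center (-1/2, 0), radius 1/7
for s1, the 2-step affine chain lands on center (-9/20, 1/2), radius 1/60
for s3, the 2-step affine chain lands on center (-3/5, 2/5), radius 1/45


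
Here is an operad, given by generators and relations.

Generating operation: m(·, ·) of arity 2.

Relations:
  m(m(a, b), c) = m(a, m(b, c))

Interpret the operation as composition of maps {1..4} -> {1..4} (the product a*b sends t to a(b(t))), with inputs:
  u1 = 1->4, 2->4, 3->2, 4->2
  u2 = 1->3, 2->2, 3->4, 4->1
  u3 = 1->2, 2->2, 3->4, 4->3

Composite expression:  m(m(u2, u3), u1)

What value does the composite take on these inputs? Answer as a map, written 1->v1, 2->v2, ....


m(u2, u3) = 1->2, 2->2, 3->1, 4->4
m(m(u2, u3), u1) = 1->4, 2->4, 3->2, 4->2

1->4, 2->4, 3->2, 4->2


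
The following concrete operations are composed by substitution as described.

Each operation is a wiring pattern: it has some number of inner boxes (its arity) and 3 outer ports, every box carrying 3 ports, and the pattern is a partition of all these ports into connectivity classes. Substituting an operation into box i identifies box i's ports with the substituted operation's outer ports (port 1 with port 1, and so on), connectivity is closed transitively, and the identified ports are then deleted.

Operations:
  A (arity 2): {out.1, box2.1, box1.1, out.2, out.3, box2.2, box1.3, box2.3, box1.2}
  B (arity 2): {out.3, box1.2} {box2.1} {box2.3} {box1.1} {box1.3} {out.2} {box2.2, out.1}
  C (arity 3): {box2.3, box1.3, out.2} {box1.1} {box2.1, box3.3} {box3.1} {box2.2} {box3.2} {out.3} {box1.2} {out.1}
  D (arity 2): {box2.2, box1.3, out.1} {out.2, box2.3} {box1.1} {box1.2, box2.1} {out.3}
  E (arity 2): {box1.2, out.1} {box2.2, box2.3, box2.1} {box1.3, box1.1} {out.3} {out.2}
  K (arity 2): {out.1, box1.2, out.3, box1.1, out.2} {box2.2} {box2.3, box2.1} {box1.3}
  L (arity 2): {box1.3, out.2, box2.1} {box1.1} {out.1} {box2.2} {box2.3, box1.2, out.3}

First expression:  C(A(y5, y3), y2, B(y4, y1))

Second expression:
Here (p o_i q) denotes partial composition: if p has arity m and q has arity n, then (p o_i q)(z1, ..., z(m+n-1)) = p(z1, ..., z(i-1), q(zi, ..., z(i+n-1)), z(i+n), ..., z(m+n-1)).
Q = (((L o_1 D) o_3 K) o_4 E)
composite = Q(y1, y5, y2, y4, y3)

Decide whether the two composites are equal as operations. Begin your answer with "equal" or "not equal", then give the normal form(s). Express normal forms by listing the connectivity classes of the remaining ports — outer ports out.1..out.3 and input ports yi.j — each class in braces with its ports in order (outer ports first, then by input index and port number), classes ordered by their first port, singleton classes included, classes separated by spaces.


In normal form, the first expression is {out.1} {out.2, y2.3, y3.1, y3.2, y3.3, y5.1, y5.2, y5.3} {out.3} {y1.1} {y1.2} {y1.3} {y2.1, y4.2} {y2.2} {y4.1} {y4.3}
In normal form, the second expression is {out.1} {out.2, out.3, y2.1, y2.2, y5.3} {y1.1} {y1.2, y5.1} {y1.3, y5.2} {y2.3} {y3.1, y3.2, y3.3} {y4.1, y4.3} {y4.2}
No match — not equal.

not equal — first {out.1} {out.2, y2.3, y3.1, y3.2, y3.3, y5.1, y5.2, y5.3} {out.3} {y1.1} {y1.2} {y1.3} {y2.1, y4.2} {y2.2} {y4.1} {y4.3}, second {out.1} {out.2, out.3, y2.1, y2.2, y5.3} {y1.1} {y1.2, y5.1} {y1.3, y5.2} {y2.3} {y3.1, y3.2, y3.3} {y4.1, y4.3} {y4.2}


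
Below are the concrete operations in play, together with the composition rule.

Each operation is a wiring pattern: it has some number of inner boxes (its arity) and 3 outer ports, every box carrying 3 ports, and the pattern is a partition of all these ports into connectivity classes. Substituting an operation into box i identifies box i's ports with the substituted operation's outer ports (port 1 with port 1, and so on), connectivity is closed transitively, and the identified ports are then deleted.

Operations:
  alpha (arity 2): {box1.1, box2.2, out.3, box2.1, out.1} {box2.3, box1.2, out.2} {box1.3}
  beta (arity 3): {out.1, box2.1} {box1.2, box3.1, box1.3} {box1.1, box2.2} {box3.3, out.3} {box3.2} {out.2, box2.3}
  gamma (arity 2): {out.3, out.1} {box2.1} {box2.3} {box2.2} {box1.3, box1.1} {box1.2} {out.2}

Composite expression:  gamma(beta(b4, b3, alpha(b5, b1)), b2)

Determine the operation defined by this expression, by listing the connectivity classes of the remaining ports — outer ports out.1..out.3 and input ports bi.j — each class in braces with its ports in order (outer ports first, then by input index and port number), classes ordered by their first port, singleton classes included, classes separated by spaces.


{out.1, out.3} {out.2} {b1.1, b1.2, b3.1, b4.2, b4.3, b5.1} {b1.3, b5.2} {b2.1} {b2.2} {b2.3} {b3.2, b4.1} {b3.3} {b5.3}

Two ports join when wires chain via gamma-identified ports.
after alpha, the pattern on (b5, b1) reads {out.1, out.3, b1.1, b1.2, b5.1} {out.2, b1.3, b5.2} {b5.3} (out.j = its outer ports)
after beta, the pattern on (b4, b3, b5, b1) reads {out.1, b3.1} {out.2, b3.3} {out.3, b1.1, b1.2, b4.2, b4.3, b5.1} {b1.3, b5.2} {b3.2, b4.1} {b5.3} (out.j = its outer ports)
after gamma, the pattern on (b4, b3, b5, b1, b2) reads {out.1, out.3} {out.2} {b1.1, b1.2, b3.1, b4.2, b4.3, b5.1} {b1.3, b5.2} {b2.1} {b2.2} {b2.3} {b3.2, b4.1} {b3.3} {b5.3} (out.j = its outer ports)


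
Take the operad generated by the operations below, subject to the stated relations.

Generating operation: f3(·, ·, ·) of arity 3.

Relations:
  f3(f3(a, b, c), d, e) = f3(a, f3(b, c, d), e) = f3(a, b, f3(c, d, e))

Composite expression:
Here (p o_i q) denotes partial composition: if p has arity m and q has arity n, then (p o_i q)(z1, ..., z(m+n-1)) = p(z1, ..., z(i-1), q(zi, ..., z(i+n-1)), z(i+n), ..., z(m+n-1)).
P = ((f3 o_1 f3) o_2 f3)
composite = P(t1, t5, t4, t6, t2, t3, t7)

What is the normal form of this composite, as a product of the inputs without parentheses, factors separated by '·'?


t1 · t5 · t4 · t6 · t2 · t3 · t7

Under associativity of f3, the answer is the t's in reading order.
f3(t5, t4, t6) linearizes to t5 · t4 · t6
f3(t1, f3(t5, t4, t6), t2) linearizes to t1 · t5 · t4 · t6 · t2
f3(f3(t1, f3(t5, t4, t6), t2), t3, t7) linearizes to t1 · t5 · t4 · t6 · t2 · t3 · t7


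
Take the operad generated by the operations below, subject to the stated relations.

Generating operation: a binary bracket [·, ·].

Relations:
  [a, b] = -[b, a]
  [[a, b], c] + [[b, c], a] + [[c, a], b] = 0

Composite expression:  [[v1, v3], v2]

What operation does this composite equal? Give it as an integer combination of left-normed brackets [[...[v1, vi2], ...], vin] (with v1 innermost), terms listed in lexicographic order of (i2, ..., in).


[[v1, v3], v2]

A multilinear Lie element is pinned by v1-initial words (v1 innermost).
Composite bracket: [[v1, v3], v2]
The bracket unfolds into 4 signed words via [a, b] = ab - ba (2^2 = 4).
Only words starting with v1 matter:
  v1v3v2 appears with sign +1, giving the term +[[v1, v3], v2]


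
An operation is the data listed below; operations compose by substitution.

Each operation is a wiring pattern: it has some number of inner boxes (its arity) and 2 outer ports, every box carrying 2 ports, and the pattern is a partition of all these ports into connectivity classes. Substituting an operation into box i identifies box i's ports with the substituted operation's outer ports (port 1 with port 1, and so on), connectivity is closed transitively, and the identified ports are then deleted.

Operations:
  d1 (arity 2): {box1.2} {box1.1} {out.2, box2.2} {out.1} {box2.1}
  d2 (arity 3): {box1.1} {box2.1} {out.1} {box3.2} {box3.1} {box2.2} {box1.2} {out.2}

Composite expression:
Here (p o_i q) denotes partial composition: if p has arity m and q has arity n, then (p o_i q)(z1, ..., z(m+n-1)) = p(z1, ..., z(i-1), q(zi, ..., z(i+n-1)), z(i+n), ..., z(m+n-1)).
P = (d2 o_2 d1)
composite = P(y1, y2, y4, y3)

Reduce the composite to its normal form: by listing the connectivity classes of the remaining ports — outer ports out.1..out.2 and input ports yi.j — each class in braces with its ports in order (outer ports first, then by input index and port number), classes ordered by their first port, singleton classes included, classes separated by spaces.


{out.1} {out.2} {y1.1} {y1.2} {y2.1} {y2.2} {y3.1} {y3.2} {y4.1} {y4.2}

Reachability decides: close wires over d2-identified ports.
the subtree at d1 composes to {out.1} {out.2, y4.2} {y2.1} {y2.2} {y4.1} on (y2, y4); out.j = own outer ports
the subtree at d2 composes to {out.1} {out.2} {y1.1} {y1.2} {y2.1} {y2.2} {y3.1} {y3.2} {y4.1} {y4.2} on (y1, y2, y4, y3); out.j = own outer ports


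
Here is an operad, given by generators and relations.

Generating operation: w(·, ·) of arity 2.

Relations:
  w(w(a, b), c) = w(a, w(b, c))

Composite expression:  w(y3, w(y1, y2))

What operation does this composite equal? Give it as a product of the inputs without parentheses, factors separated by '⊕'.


y3 ⊕ y1 ⊕ y2

Associativity of w dissolves the nesting; only the y-input order survives.
w(y1, y2) collapses to y1 ⊕ y2
w(y3, w(y1, y2)) collapses to y3 ⊕ y1 ⊕ y2


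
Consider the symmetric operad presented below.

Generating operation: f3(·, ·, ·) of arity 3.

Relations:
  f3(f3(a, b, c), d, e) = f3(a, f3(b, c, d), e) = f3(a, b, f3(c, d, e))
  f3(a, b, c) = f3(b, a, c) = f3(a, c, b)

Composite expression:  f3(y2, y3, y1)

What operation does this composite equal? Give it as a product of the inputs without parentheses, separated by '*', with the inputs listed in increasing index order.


Reordering under f3 is free, so list the y-inputs canonically.
f3(y2, y3, y1) reduces to y2 * y3 * y1
reordering the factors by index: y1 * y2 * y3

y1 * y2 * y3


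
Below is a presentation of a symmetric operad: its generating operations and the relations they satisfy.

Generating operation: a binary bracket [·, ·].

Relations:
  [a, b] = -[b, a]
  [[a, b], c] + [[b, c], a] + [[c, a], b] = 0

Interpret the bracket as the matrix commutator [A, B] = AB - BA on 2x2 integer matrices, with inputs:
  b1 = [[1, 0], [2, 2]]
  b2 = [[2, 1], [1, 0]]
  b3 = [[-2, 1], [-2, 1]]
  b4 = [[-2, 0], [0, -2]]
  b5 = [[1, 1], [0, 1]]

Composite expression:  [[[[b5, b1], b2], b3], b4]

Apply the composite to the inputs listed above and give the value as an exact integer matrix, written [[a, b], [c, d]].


[[0, 0], [0, 0]]


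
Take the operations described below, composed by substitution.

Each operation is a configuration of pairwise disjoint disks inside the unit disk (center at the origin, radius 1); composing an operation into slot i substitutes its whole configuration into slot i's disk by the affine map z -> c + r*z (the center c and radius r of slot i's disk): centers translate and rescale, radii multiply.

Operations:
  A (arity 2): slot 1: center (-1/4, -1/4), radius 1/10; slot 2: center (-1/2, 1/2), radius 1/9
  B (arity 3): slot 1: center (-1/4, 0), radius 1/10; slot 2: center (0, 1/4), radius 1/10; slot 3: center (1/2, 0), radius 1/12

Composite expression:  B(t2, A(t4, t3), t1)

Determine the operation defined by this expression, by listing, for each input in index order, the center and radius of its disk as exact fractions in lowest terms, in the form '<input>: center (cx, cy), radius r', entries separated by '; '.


Each t-disk chains the slot maps above it in B; radii multiply.
t2 passes through 1 substitution, ending at center (-1/4, 0), radius 1/10
t4 passes through 2 substitutions, ending at center (-1/40, 9/40), radius 1/100
t3 passes through 2 substitutions, ending at center (-1/20, 3/10), radius 1/90
t1 passes through 1 substitution, ending at center (1/2, 0), radius 1/12

t1: center (1/2, 0), radius 1/12; t2: center (-1/4, 0), radius 1/10; t3: center (-1/20, 3/10), radius 1/90; t4: center (-1/40, 9/40), radius 1/100


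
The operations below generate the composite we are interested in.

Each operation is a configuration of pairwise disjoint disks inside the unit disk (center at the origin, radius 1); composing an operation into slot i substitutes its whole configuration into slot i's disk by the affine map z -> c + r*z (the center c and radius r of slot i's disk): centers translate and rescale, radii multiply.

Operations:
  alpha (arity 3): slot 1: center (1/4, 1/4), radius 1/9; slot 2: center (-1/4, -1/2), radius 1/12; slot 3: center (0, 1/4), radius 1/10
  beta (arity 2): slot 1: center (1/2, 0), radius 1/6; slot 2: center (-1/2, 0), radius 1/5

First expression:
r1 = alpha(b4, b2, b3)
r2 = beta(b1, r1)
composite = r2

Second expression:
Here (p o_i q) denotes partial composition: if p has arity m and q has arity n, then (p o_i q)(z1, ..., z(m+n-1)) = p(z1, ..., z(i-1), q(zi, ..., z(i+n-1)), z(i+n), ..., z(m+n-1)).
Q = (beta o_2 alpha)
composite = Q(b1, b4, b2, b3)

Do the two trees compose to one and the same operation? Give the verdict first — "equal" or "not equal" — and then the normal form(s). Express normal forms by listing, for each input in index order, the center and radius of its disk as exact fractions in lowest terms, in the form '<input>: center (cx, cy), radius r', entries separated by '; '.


Normal form of the first expression: b1: center (1/2, 0), radius 1/6; b2: center (-11/20, -1/10), radius 1/60; b3: center (-1/2, 1/20), radius 1/50; b4: center (-9/20, 1/20), radius 1/45
Normal form of the second expression: b1: center (1/2, 0), radius 1/6; b2: center (-11/20, -1/10), radius 1/60; b3: center (-1/2, 1/20), radius 1/50; b4: center (-9/20, 1/20), radius 1/45
One common form — equal.

equal; both compose to b1: center (1/2, 0), radius 1/6; b2: center (-11/20, -1/10), radius 1/60; b3: center (-1/2, 1/20), radius 1/50; b4: center (-9/20, 1/20), radius 1/45


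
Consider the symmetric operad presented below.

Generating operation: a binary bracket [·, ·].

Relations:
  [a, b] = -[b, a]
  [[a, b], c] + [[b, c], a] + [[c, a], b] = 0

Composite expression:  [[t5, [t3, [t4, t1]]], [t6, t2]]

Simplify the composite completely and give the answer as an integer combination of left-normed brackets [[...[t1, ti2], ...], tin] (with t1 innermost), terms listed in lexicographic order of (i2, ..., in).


In the tensor algebra, words opening t1 carry the t1-anchored form.
Composite bracket: [[t5, [t3, [t4, t1]]], [t6, t2]]
Full expansion: 32 signed words from ab - ba (2^5 = 32).
Coefficients come from the t1-initial words:
  word t1t4t3t5t2t6 has sign +1, contributing +[[[[[t1, t4], t3], t5], t2], t6]
  word t1t4t3t5t6t2 has sign -1, contributing -[[[[[t1, t4], t3], t5], t6], t2]

[[[[[t1, t4], t3], t5], t2], t6] - [[[[[t1, t4], t3], t5], t6], t2]


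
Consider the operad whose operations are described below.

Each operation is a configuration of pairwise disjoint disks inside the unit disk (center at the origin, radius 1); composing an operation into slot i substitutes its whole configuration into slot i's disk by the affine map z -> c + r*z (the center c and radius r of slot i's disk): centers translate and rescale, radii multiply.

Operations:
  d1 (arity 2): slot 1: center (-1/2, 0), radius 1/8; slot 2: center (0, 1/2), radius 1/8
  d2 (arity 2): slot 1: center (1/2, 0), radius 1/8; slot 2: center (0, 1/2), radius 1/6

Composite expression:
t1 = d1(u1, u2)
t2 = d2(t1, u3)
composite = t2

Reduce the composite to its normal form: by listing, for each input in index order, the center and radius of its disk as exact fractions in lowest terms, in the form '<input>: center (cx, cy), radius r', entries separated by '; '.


u1: center (7/16, 0), radius 1/64; u2: center (1/2, 1/16), radius 1/64; u3: center (0, 1/2), radius 1/6

Only the slot chain above each u matters under d2; compose those maps.
for u1, the 2-step affine chain lands on center (7/16, 0), radius 1/64
for u2, the 2-step affine chain lands on center (1/2, 1/16), radius 1/64
for u3, the 1-step affine chain lands on center (0, 1/2), radius 1/6


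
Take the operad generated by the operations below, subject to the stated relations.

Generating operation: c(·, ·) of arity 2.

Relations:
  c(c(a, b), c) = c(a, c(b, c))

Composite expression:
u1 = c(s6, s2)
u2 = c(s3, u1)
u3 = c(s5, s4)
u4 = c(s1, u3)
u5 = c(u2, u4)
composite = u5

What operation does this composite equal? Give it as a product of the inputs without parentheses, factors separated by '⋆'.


s3 ⋆ s6 ⋆ s2 ⋆ s1 ⋆ s5 ⋆ s4

Key point: c is associative — brackets drop, the s-order remains.
c(s6, s2) unparenthesizes to s6 ⋆ s2
c(s3, c(s6, s2)) unparenthesizes to s3 ⋆ s6 ⋆ s2
c(s5, s4) unparenthesizes to s5 ⋆ s4
c(s1, c(s5, s4)) unparenthesizes to s1 ⋆ s5 ⋆ s4
c(c(s3, c(s6, s2)), c(s1, c(s5, s4))) unparenthesizes to s3 ⋆ s6 ⋆ s2 ⋆ s1 ⋆ s5 ⋆ s4


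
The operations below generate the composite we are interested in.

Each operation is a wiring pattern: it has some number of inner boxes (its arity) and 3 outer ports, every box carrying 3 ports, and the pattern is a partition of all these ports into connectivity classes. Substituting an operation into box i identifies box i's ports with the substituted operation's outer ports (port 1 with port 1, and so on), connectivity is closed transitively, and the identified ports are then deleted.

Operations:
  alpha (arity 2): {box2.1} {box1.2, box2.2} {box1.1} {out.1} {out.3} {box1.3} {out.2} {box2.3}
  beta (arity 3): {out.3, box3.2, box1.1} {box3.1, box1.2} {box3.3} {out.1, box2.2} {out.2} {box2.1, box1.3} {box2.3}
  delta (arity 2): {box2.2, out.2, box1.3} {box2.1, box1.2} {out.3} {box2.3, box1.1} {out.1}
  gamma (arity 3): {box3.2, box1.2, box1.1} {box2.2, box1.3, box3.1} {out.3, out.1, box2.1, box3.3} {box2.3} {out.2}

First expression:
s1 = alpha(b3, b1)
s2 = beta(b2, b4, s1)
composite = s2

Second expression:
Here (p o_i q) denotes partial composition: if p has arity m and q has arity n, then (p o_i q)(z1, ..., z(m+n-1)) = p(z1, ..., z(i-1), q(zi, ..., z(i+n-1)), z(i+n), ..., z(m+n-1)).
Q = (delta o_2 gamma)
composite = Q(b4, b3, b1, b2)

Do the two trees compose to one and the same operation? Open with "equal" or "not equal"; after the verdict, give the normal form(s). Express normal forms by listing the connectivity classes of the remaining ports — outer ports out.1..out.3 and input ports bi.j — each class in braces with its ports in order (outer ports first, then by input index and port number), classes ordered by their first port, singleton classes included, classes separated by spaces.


not equal — first {out.1, b4.2} {out.2} {out.3, b2.1} {b1.1} {b1.2, b3.2} {b1.3} {b2.2} {b2.3, b4.1} {b3.1} {b3.3} {b4.3}, second {out.1} {out.2, b4.3} {out.3} {b1.1, b2.3, b4.1, b4.2} {b1.2, b2.1, b3.3} {b1.3} {b2.2, b3.1, b3.2}

In normal form, the first expression is {out.1, b4.2} {out.2} {out.3, b2.1} {b1.1} {b1.2, b3.2} {b1.3} {b2.2} {b2.3, b4.1} {b3.1} {b3.3} {b4.3}
In normal form, the second expression is {out.1} {out.2, b4.3} {out.3} {b1.1, b2.3, b4.1, b4.2} {b1.2, b2.1, b3.3} {b1.3} {b2.2, b3.1, b3.2}
Distinct normal forms: not equal.


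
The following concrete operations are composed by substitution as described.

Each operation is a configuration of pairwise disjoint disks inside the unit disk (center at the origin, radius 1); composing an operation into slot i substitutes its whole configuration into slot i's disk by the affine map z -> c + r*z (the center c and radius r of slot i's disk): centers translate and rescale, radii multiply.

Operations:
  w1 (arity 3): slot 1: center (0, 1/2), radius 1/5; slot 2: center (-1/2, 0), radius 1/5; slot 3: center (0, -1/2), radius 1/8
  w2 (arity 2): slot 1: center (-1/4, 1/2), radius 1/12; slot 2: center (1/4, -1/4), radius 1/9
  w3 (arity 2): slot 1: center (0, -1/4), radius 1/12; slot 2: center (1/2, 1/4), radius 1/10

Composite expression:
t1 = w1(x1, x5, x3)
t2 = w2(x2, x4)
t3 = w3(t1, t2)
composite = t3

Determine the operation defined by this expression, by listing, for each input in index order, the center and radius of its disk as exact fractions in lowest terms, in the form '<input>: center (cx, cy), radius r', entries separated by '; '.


x1: center (0, -5/24), radius 1/60; x2: center (19/40, 3/10), radius 1/120; x3: center (0, -7/24), radius 1/96; x4: center (21/40, 9/40), radius 1/90; x5: center (-1/24, -1/4), radius 1/60

Nesting under w3 composes maps z -> c + r*z down each x-path.
input x1: composing its 2 substitution steps yields center (0, -5/24), radius 1/60
input x5: composing its 2 substitution steps yields center (-1/24, -1/4), radius 1/60
input x3: composing its 2 substitution steps yields center (0, -7/24), radius 1/96
input x2: composing its 2 substitution steps yields center (19/40, 3/10), radius 1/120
input x4: composing its 2 substitution steps yields center (21/40, 9/40), radius 1/90


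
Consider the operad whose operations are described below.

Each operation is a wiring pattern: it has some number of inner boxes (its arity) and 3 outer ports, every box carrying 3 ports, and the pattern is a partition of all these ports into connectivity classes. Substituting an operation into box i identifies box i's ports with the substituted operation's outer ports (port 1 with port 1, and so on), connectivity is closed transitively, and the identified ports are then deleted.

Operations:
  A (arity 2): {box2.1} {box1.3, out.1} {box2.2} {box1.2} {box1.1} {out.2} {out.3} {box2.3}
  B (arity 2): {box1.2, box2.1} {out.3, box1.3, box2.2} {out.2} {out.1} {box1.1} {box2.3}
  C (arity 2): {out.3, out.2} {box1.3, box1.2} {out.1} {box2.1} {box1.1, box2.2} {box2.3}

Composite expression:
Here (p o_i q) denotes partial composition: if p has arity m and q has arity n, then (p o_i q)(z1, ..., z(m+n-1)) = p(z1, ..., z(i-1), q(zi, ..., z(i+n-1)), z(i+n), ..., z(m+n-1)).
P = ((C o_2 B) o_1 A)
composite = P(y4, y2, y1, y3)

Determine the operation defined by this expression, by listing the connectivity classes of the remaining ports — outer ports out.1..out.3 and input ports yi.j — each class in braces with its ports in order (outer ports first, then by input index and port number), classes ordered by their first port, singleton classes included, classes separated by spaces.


{out.1} {out.2, out.3} {y1.1} {y1.2, y3.1} {y1.3, y3.2} {y2.1} {y2.2} {y2.3} {y3.3} {y4.1} {y4.2} {y4.3}

Substituting into C glues patterns; closure does the rest.
through A, on inputs (y4, y2): {out.1, y4.3} {out.2} {out.3} {y2.1} {y2.2} {y2.3} {y4.1} {y4.2} (out.j = stage outer ports)
through B, on inputs (y1, y3): {out.1} {out.2} {out.3, y1.3, y3.2} {y1.1} {y1.2, y3.1} {y3.3} (out.j = stage outer ports)
through C, on inputs (y4, y2, y1, y3): {out.1} {out.2, out.3} {y1.1} {y1.2, y3.1} {y1.3, y3.2} {y2.1} {y2.2} {y2.3} {y3.3} {y4.1} {y4.2} {y4.3} (out.j = stage outer ports)


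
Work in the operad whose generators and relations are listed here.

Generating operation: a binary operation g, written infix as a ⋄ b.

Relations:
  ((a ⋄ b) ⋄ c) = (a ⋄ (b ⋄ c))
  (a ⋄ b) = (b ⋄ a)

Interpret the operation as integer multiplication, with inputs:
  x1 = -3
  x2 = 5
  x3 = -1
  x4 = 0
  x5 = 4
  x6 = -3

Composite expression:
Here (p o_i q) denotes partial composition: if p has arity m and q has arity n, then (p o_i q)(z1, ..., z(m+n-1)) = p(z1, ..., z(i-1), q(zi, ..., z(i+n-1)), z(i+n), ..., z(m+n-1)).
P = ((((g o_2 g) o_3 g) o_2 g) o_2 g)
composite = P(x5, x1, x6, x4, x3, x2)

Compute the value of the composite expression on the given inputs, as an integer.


0

(x1 ⋄ x6) = 9
((x1 ⋄ x6) ⋄ x4) = 0
(x3 ⋄ x2) = -5
(((x1 ⋄ x6) ⋄ x4) ⋄ (x3 ⋄ x2)) = 0
(x5 ⋄ (((x1 ⋄ x6) ⋄ x4) ⋄ (x3 ⋄ x2))) = 0


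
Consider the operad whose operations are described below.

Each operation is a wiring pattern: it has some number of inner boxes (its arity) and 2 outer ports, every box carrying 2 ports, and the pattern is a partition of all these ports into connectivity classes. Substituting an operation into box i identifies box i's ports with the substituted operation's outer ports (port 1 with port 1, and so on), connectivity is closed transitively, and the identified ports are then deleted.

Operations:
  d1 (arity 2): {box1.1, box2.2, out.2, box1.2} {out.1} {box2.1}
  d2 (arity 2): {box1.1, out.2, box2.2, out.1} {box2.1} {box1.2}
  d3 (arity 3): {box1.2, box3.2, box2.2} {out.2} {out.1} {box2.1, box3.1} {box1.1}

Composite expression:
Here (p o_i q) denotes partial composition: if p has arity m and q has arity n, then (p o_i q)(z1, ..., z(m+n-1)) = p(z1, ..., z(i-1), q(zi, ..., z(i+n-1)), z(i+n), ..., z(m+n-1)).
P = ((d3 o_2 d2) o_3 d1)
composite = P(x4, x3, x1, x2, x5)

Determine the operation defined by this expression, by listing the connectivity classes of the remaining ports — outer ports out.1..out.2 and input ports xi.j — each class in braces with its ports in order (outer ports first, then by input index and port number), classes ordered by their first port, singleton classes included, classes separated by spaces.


Two ports join when wires chain via d3-identified ports.
the subtree at d1 composes to {out.1} {out.2, x1.1, x1.2, x2.2} {x2.1} on (x1, x2); out.j = own outer ports
the subtree at d2 composes to {out.1, out.2, x1.1, x1.2, x2.2, x3.1} {x2.1} {x3.2} on (x3, x1, x2); out.j = own outer ports
the subtree at d3 composes to {out.1} {out.2} {x1.1, x1.2, x2.2, x3.1, x4.2, x5.1, x5.2} {x2.1} {x3.2} {x4.1} on (x4, x3, x1, x2, x5); out.j = own outer ports

{out.1} {out.2} {x1.1, x1.2, x2.2, x3.1, x4.2, x5.1, x5.2} {x2.1} {x3.2} {x4.1}


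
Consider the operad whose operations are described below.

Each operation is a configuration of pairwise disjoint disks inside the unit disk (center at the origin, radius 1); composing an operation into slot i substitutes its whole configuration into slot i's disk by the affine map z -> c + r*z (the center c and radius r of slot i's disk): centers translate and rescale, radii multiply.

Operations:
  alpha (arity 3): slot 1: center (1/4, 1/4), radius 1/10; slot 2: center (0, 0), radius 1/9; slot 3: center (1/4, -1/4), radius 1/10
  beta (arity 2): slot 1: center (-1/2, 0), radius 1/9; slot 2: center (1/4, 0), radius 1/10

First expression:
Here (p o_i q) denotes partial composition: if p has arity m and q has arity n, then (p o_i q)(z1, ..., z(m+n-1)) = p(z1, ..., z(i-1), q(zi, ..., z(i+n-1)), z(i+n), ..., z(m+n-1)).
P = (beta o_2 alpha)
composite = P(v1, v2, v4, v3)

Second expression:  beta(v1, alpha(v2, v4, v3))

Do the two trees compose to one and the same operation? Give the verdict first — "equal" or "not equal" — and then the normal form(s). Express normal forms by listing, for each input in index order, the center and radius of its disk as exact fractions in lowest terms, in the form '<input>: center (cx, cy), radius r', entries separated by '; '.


The first expression, normalized: v1: center (-1/2, 0), radius 1/9; v2: center (11/40, 1/40), radius 1/100; v3: center (11/40, -1/40), radius 1/100; v4: center (1/4, 0), radius 1/90
The second expression, normalized: v1: center (-1/2, 0), radius 1/9; v2: center (11/40, 1/40), radius 1/100; v3: center (11/40, -1/40), radius 1/100; v4: center (1/4, 0), radius 1/90
The forms coincide; equal.

equal; both compose to v1: center (-1/2, 0), radius 1/9; v2: center (11/40, 1/40), radius 1/100; v3: center (11/40, -1/40), radius 1/100; v4: center (1/4, 0), radius 1/90


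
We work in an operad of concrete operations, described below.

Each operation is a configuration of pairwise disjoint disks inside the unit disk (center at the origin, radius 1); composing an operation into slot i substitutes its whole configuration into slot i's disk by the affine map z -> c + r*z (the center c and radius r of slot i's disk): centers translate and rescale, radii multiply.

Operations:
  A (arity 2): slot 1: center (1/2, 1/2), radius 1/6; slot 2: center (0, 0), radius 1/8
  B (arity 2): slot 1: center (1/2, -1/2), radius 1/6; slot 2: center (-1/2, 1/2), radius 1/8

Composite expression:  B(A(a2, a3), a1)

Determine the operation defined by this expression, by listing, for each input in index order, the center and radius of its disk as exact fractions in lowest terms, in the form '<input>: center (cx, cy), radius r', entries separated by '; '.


a1: center (-1/2, 1/2), radius 1/8; a2: center (7/12, -5/12), radius 1/36; a3: center (1/2, -1/2), radius 1/48

Affine substitution under B: radii multiply and a-centers shift.
a2: after 2 affine steps, its disk has center (7/12, -5/12), radius 1/36
a3: after 2 affine steps, its disk has center (1/2, -1/2), radius 1/48
a1: after 1 affine step, its disk has center (-1/2, 1/2), radius 1/8


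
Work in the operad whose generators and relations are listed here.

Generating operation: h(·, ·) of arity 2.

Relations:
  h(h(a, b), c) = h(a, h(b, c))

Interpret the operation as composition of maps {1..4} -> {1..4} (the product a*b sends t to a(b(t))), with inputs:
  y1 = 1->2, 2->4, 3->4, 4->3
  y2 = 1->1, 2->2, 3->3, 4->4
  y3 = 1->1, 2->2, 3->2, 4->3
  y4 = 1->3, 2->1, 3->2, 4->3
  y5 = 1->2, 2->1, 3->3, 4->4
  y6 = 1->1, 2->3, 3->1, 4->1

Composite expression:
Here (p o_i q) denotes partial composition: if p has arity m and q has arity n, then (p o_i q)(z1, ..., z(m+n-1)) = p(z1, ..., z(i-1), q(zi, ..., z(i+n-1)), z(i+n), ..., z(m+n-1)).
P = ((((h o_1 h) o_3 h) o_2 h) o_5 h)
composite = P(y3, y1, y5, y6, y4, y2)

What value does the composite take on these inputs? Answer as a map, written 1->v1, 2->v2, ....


1->3, 2->3, 3->3, 4->3

h(y1, y5) = 1->4, 2->2, 3->4, 4->3
h(y3, h(y1, y5)) = 1->3, 2->2, 3->3, 4->2
h(y4, y2) = 1->3, 2->1, 3->2, 4->3
h(y6, h(y4, y2)) = 1->1, 2->1, 3->3, 4->1
h(h(y3, h(y1, y5)), h(y6, h(y4, y2))) = 1->3, 2->3, 3->3, 4->3


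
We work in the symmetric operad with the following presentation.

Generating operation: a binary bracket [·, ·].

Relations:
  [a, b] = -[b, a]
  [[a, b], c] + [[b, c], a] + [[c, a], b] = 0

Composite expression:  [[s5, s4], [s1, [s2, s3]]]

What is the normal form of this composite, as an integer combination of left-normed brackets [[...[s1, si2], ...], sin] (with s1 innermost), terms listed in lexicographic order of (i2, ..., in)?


Antisymmetry and Jacobi reduce to s1-anchored left-normed brackets.
Composite bracket: [[s5, s4], [s1, [s2, s3]]]
Full expansion: 16 signed words from ab - ba (2^4 = 16).
Collect the words opening with s1:
  from s1s2s3s4s5, sign +1: term +[[[[s1, s2], s3], s4], s5]
  from s1s2s3s5s4, sign -1: term -[[[[s1, s2], s3], s5], s4]
  from s1s3s2s4s5, sign -1: term -[[[[s1, s3], s2], s4], s5]
  from s1s3s2s5s4, sign +1: term +[[[[s1, s3], s2], s5], s4]

[[[[s1, s2], s3], s4], s5] - [[[[s1, s2], s3], s5], s4] - [[[[s1, s3], s2], s4], s5] + [[[[s1, s3], s2], s5], s4]


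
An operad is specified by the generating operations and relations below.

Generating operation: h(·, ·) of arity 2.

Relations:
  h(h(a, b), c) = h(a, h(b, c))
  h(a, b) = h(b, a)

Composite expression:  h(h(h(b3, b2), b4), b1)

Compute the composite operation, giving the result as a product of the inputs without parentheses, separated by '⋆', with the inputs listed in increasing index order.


b1 ⋆ b2 ⋆ b3 ⋆ b4


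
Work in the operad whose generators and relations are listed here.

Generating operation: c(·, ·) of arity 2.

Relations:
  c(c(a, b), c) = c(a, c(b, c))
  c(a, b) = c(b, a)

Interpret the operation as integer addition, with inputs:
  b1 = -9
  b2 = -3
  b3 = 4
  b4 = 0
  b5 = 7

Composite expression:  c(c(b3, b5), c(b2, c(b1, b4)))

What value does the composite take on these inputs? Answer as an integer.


-1

c(b3, b5) = 11
c(b1, b4) = -9
c(b2, c(b1, b4)) = -12
c(c(b3, b5), c(b2, c(b1, b4))) = -1


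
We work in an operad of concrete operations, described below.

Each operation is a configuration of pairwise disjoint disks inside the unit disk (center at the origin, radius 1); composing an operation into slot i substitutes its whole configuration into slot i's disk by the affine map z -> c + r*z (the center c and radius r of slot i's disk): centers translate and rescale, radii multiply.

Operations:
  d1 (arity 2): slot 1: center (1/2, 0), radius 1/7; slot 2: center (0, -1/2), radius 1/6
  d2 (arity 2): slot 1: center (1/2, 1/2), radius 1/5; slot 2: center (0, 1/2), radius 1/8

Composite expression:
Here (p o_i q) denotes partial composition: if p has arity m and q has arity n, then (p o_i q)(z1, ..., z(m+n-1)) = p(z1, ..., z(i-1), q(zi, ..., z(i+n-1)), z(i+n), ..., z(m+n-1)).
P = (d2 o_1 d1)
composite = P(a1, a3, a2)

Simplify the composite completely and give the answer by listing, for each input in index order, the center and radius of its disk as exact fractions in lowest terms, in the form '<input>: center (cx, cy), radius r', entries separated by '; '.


a1: center (3/5, 1/2), radius 1/35; a2: center (0, 1/2), radius 1/8; a3: center (1/2, 2/5), radius 1/30


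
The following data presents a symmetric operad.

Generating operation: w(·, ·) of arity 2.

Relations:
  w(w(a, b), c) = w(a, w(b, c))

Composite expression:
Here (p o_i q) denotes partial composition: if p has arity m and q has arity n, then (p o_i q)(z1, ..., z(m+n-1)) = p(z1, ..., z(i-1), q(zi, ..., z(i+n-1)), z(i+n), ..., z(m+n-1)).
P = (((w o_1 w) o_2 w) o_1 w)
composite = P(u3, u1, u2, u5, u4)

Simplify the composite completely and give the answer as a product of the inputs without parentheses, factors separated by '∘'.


u3 ∘ u1 ∘ u2 ∘ u5 ∘ u4

Associativity of w dissolves the nesting; only the u-input order survives.
w(u3, u1) spells out as u3 ∘ u1
w(u2, u5) spells out as u2 ∘ u5
w(w(u3, u1), w(u2, u5)) spells out as u3 ∘ u1 ∘ u2 ∘ u5
w(w(w(u3, u1), w(u2, u5)), u4) spells out as u3 ∘ u1 ∘ u2 ∘ u5 ∘ u4


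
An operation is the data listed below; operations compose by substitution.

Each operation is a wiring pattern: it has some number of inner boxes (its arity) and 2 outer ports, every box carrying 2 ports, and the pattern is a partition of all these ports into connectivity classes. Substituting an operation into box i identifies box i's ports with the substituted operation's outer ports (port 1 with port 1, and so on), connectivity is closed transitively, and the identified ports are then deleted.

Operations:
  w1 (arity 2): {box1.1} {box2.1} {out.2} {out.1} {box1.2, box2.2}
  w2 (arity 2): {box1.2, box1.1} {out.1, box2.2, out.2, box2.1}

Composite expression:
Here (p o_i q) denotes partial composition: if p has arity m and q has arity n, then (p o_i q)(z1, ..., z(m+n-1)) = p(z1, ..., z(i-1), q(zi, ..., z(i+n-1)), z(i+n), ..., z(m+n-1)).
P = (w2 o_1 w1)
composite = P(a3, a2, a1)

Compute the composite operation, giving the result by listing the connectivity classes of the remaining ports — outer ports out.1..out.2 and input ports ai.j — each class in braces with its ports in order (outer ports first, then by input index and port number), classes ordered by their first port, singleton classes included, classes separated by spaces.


{out.1, out.2, a1.1, a1.2} {a2.1} {a2.2, a3.2} {a3.1}

Connectivity passes through glued w2-boundaries; trace each wire chain.
through w1, on inputs (a3, a2): {out.1} {out.2} {a2.1} {a2.2, a3.2} {a3.1} (out.j = stage outer ports)
through w2, on inputs (a3, a2, a1): {out.1, out.2, a1.1, a1.2} {a2.1} {a2.2, a3.2} {a3.1} (out.j = stage outer ports)


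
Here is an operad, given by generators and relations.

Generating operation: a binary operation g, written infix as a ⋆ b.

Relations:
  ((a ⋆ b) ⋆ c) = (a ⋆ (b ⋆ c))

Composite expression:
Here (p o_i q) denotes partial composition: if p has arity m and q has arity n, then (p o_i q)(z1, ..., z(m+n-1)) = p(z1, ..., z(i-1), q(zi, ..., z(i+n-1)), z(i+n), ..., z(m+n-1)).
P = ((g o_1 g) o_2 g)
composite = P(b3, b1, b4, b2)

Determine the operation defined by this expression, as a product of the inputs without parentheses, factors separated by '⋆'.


b3 ⋆ b1 ⋆ b4 ⋆ b2

The g-tree's shape is irrelevant; the b-reading-order decides.
(b1 ⋆ b4) collapses to b1 ⋆ b4
(b3 ⋆ (b1 ⋆ b4)) collapses to b3 ⋆ b1 ⋆ b4
((b3 ⋆ (b1 ⋆ b4)) ⋆ b2) collapses to b3 ⋆ b1 ⋆ b4 ⋆ b2


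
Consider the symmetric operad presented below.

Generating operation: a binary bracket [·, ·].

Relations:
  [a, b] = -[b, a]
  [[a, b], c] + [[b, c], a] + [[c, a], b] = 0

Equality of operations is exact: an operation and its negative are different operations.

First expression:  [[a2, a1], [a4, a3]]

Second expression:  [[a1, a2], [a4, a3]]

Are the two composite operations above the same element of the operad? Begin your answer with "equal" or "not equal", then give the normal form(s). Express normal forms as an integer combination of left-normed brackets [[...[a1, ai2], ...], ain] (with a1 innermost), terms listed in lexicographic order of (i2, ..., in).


not equal — first [[[a1, a2], a3], a4] - [[[a1, a2], a4], a3], second -[[[a1, a2], a3], a4] + [[[a1, a2], a4], a3]

Normal form of the first expression: [[[a1, a2], a3], a4] - [[[a1, a2], a4], a3]
Normal form of the second expression: -[[[a1, a2], a3], a4] + [[[a1, a2], a4], a3]
No match — not equal.


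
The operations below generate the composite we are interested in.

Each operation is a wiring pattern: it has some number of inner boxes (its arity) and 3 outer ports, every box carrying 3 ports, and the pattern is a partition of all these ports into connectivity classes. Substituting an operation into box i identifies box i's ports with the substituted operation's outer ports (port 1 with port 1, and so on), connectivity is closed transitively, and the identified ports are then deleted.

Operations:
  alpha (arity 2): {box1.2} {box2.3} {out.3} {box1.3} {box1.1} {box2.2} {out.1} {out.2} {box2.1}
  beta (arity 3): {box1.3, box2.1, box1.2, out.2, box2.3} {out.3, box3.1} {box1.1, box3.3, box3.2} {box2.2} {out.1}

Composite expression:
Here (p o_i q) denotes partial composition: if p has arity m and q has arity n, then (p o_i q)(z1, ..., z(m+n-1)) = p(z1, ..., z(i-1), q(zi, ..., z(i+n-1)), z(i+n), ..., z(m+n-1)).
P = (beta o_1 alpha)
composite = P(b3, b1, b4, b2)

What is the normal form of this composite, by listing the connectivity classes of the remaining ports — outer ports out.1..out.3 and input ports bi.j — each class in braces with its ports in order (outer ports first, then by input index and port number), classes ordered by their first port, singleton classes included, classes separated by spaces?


{out.1} {out.2, b4.1, b4.3} {out.3, b2.1} {b1.1} {b1.2} {b1.3} {b2.2, b2.3} {b3.1} {b3.2} {b3.3} {b4.2}

Two ports join when wires chain via beta-identified ports.
stage alpha: inputs (b3, b1), connectivity {out.1} {out.2} {out.3} {b1.1} {b1.2} {b1.3} {b3.1} {b3.2} {b3.3}, out.j its boundary
stage beta: inputs (b3, b1, b4, b2), connectivity {out.1} {out.2, b4.1, b4.3} {out.3, b2.1} {b1.1} {b1.2} {b1.3} {b2.2, b2.3} {b3.1} {b3.2} {b3.3} {b4.2}, out.j its boundary
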